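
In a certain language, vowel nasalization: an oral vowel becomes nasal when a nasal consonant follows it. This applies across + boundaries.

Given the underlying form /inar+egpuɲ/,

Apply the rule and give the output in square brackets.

/i/ before nasal /n/ → [ĩ]
/u/ before nasal /ɲ/ → [ũ]

[ĩnar+egpũɲ]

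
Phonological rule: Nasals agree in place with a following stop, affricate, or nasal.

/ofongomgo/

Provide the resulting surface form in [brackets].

[ofoŋgoŋgo]

/n/ before /g/ (velar) → [ŋ]
/m/ before /g/ (velar) → [ŋ]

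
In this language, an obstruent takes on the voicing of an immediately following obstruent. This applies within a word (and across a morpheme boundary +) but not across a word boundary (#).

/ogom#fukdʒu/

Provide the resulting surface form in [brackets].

[ogom#fugdʒu]

/k/ before /dʒ/ (voiced) → [g]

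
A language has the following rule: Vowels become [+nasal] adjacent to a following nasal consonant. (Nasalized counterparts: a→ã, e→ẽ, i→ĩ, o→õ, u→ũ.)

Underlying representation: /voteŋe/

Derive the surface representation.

/e/ before nasal /ŋ/ → [ẽ]

[votẽŋe]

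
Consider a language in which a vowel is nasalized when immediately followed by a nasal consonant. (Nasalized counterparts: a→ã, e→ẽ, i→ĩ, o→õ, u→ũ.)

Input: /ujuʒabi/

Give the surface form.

[ujuʒabi]

no segment meets the rule's conditions; no change.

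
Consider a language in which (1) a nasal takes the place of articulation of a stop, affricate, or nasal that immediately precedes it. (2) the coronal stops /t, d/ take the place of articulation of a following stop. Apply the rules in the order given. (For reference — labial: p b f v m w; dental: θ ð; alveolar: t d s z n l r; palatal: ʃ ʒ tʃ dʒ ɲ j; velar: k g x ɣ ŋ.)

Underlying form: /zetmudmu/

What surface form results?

Rule 1: /m/ after /t/ (alveolar) → [n]
Rule 1: /m/ after /d/ (alveolar) → [n]
After rule 1: zetnudnu
Rule 2: no segment meets the rule's conditions; no change.

[zetnudnu]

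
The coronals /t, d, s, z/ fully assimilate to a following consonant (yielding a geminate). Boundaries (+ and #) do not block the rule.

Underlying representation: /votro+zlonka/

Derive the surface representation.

/t/ before /r/ → [r] (total assimilation)
/z/ before /l/ → [l] (total assimilation)

[vorro+llonka]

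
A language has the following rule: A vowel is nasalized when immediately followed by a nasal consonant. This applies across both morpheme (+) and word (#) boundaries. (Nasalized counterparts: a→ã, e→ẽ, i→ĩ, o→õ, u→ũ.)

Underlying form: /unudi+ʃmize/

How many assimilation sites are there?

1

/u/ before nasal /n/ → [ũ]
1 segment changes.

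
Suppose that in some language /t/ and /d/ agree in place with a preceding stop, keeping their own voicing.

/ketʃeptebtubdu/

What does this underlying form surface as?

[ketʃeppebpubbu]

/t/ after /p/ (labial) → [p]
/t/ after /b/ (labial) → [p]
/d/ after /b/ (labial) → [b]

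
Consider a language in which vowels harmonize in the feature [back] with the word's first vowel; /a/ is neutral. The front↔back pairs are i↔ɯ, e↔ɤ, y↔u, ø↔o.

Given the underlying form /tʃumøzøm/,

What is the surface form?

[tʃumozom]

/ø/ harmonizes with /u/ ([+back]) → [o]
/ø/ harmonizes with /u/ ([+back]) → [o]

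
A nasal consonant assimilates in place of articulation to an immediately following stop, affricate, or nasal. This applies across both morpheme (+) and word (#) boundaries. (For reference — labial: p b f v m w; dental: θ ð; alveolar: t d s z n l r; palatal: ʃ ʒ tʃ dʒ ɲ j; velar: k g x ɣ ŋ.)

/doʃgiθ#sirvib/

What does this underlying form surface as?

no segment meets the rule's conditions; no change.

[doʃgiθ#sirvib]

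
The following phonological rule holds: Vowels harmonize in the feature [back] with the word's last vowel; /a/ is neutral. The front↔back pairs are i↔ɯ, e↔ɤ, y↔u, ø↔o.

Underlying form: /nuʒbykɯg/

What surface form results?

/y/ harmonizes with /ɯ/ ([+back]) → [u]

[nuʒbukɯg]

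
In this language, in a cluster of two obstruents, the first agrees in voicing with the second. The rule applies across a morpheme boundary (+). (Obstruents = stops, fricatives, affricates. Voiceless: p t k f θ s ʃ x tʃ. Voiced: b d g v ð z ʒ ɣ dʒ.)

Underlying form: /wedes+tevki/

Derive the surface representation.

/v/ before /k/ (voiceless) → [f]

[wedes+tefki]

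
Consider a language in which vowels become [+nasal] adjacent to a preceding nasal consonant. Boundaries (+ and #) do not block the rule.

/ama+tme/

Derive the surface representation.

/a/ after nasal /m/ → [ã]
/e/ after nasal /m/ → [ẽ]

[amã+tmẽ]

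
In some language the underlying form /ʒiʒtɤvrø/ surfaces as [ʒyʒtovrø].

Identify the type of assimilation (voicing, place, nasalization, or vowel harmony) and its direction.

vowel harmony, regressive

/i/→[y] /ɤ/→[o].
Vowels agree with the last vowel, so the harmony is regressive.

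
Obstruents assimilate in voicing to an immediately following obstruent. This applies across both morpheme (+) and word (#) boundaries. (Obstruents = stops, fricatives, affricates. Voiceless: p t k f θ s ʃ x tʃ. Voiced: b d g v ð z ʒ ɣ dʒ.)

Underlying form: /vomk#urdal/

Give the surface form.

no segment meets the rule's conditions; no change.

[vomk#urdal]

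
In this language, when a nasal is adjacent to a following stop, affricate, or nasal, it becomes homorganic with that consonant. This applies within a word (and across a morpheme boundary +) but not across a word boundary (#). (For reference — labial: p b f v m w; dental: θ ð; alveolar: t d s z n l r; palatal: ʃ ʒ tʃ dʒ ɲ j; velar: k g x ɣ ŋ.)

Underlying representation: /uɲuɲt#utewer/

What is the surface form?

/ɲ/ before /t/ (alveolar) → [n]

[uɲunt#utewer]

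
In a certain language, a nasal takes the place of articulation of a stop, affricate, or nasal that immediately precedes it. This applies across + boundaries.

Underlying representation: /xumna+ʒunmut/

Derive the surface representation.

[xumma+ʒunnut]

/n/ after /m/ (labial) → [m]
/m/ after /n/ (alveolar) → [n]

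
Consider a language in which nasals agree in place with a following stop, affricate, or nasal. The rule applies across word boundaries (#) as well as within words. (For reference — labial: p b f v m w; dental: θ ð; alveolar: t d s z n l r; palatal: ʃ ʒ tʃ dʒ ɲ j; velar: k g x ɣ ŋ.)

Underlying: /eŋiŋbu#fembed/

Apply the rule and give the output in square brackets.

/ŋ/ before /b/ (labial) → [m]

[eŋimbu#fembed]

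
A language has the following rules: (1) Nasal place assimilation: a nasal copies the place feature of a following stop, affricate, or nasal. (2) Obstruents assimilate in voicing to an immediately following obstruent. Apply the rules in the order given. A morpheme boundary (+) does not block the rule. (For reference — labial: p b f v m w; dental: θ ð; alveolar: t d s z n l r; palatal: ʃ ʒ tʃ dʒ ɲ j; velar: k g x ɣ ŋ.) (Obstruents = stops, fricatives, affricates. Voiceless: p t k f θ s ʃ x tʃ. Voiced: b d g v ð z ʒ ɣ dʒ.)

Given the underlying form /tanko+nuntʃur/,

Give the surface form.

[taŋko+nuɲtʃur]

Rule 1: /n/ before /k/ (velar) → [ŋ]
Rule 1: /n/ before /tʃ/ (palatal) → [ɲ]
After rule 1: taŋko+nuɲtʃur
Rule 2: no segment meets the rule's conditions; no change.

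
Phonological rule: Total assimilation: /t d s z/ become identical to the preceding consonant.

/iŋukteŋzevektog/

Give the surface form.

/t/ after /k/ → [k] (total assimilation)
/z/ after /ŋ/ → [ŋ] (total assimilation)
/t/ after /k/ → [k] (total assimilation)

[iŋukkeŋŋevekkog]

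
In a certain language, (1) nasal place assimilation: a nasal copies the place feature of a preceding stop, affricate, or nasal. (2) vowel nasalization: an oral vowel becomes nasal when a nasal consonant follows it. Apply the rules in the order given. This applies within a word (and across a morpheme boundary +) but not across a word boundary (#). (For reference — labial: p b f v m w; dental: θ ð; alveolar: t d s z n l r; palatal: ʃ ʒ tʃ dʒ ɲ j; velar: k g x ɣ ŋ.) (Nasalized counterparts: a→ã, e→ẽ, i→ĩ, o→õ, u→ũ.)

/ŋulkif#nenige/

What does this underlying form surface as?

[ŋulkif#nẽnige]

Rule 1: no segment meets the rule's conditions; no change.
After rule 1: ŋulkif#nenige
Rule 2: /e/ before nasal /n/ → [ẽ]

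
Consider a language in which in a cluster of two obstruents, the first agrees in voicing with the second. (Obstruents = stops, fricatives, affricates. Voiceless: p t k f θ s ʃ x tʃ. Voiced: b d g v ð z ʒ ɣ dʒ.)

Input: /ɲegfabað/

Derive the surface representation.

/g/ before /f/ (voiceless) → [k]

[ɲekfabað]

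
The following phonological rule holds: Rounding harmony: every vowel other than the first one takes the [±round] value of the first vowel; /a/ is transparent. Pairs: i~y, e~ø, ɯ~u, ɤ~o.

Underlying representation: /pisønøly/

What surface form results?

/ø/ harmonizes with /i/ ([-round]) → [e]
/ø/ harmonizes with /i/ ([-round]) → [e]
/y/ harmonizes with /i/ ([-round]) → [i]

[piseneli]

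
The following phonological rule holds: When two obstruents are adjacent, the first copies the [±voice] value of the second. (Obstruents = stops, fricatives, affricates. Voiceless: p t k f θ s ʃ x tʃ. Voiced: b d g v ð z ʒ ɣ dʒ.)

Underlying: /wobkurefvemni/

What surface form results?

/b/ before /k/ (voiceless) → [p]
/f/ before /v/ (voiced) → [v]

[wopkurevvemni]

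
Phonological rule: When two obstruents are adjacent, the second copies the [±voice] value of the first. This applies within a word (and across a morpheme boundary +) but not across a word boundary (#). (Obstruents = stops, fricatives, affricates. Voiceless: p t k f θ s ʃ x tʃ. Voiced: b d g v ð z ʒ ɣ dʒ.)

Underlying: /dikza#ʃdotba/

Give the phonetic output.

[diksa#ʃtotpa]

/z/ after /k/ (voiceless) → [s]
/d/ after /ʃ/ (voiceless) → [t]
/b/ after /t/ (voiceless) → [p]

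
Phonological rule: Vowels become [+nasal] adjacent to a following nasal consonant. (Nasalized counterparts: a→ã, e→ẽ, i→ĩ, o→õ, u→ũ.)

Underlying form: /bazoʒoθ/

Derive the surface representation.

[bazoʒoθ]

no segment meets the rule's conditions; no change.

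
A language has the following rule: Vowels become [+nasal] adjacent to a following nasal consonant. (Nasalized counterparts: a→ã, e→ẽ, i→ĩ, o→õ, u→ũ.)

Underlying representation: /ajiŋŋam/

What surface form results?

/i/ before nasal /ŋ/ → [ĩ]
/a/ before nasal /m/ → [ã]

[ajĩŋŋãm]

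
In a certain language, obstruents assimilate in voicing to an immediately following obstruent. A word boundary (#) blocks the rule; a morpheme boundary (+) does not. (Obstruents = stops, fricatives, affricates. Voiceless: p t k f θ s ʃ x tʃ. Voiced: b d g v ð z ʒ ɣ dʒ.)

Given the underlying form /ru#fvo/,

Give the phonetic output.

/f/ before /v/ (voiced) → [v]

[ru#vvo]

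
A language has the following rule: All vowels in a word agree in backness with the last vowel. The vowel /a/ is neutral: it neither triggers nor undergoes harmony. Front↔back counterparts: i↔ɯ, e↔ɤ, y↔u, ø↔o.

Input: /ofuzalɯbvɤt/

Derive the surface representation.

no segment meets the rule's conditions; no change.

[ofuzalɯbvɤt]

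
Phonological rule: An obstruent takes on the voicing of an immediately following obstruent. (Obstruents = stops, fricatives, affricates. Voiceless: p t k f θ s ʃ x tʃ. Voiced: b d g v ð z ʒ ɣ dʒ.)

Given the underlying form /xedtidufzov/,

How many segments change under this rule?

/d/ before /t/ (voiceless) → [t]
/f/ before /z/ (voiced) → [v]
2 segments change.

2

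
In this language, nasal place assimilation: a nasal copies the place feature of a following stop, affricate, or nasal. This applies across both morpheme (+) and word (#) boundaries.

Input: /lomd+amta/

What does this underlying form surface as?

[lond+anta]

/m/ before /d/ (alveolar) → [n]
/m/ before /t/ (alveolar) → [n]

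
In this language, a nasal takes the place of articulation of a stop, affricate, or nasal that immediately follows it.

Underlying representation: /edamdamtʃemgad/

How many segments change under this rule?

/m/ before /d/ (alveolar) → [n]
/m/ before /tʃ/ (palatal) → [ɲ]
/m/ before /g/ (velar) → [ŋ]
3 segments change.

3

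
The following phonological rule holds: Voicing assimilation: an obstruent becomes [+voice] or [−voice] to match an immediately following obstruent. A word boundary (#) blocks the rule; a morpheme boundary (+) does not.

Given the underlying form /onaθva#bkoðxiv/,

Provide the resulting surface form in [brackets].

[onaðva#pkoθxiv]

/θ/ before /v/ (voiced) → [ð]
/b/ before /k/ (voiceless) → [p]
/ð/ before /x/ (voiceless) → [θ]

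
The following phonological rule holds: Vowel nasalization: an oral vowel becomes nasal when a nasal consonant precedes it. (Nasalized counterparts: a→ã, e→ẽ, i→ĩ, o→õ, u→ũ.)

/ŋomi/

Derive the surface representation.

[ŋõmĩ]

/o/ after nasal /ŋ/ → [õ]
/i/ after nasal /m/ → [ĩ]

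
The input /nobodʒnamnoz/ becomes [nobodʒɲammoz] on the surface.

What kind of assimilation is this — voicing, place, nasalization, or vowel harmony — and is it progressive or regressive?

/n/→[ɲ] /n/→[m].
Each target copies a feature from the preceding segment, so the direction is progressive.

place assimilation, progressive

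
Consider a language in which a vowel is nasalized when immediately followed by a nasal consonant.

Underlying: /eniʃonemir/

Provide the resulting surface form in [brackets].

[ẽniʃõnẽmir]

/e/ before nasal /n/ → [ẽ]
/o/ before nasal /n/ → [õ]
/e/ before nasal /m/ → [ẽ]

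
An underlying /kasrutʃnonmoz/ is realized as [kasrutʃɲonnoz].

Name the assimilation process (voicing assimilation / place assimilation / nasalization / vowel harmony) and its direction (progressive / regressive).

place assimilation, progressive

/n/→[ɲ] /m/→[n].
Each target copies a feature from the preceding segment, so the direction is progressive.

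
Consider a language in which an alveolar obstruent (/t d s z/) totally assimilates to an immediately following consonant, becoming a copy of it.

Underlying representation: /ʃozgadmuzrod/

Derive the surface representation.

[ʃoggammurrod]

/z/ before /g/ → [g] (total assimilation)
/d/ before /m/ → [m] (total assimilation)
/z/ before /r/ → [r] (total assimilation)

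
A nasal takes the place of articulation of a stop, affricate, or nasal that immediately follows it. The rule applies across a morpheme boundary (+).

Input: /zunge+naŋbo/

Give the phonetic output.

/n/ before /g/ (velar) → [ŋ]
/ŋ/ before /b/ (labial) → [m]

[zuŋge+nambo]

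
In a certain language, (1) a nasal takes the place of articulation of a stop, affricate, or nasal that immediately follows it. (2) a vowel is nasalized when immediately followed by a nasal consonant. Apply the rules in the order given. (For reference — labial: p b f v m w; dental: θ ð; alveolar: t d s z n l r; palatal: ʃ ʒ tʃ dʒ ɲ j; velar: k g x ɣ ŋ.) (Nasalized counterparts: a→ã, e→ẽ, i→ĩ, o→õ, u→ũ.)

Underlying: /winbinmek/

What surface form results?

Rule 1: /n/ before /b/ (labial) → [m]
Rule 1: /n/ before /m/ (labial) → [m]
After rule 1: wimbimmek
Rule 2: /i/ before nasal /m/ → [ĩ]
Rule 2: /i/ before nasal /m/ → [ĩ]

[wĩmbĩmmek]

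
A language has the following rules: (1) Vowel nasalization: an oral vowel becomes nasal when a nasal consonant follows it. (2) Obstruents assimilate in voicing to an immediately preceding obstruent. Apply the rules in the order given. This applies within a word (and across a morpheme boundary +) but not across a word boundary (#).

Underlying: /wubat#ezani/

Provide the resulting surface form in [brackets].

[wubat#ezãni]

Rule 1: /a/ before nasal /n/ → [ã]
After rule 1: wubat#ezãni
Rule 2: no segment meets the rule's conditions; no change.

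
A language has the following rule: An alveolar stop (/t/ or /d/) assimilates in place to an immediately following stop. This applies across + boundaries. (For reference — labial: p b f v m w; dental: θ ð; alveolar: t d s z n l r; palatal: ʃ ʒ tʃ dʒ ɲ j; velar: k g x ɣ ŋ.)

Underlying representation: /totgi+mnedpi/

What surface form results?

/t/ before /g/ (velar) → [k]
/d/ before /p/ (labial) → [b]

[tokgi+mnebpi]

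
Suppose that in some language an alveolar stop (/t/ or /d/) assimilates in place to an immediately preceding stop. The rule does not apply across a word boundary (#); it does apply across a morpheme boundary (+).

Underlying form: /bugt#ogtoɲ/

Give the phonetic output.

/t/ after /g/ (velar) → [k]
/t/ after /g/ (velar) → [k]

[bugk#ogkoɲ]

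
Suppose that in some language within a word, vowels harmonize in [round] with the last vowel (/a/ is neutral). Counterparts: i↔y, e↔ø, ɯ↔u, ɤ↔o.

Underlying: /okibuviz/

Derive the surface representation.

/o/ harmonizes with /i/ ([-round]) → [ɤ]
/u/ harmonizes with /i/ ([-round]) → [ɯ]

[ɤkibɯviz]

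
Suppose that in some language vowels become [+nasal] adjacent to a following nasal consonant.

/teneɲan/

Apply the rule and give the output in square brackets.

[tẽnẽɲãn]

/e/ before nasal /n/ → [ẽ]
/e/ before nasal /ɲ/ → [ẽ]
/a/ before nasal /n/ → [ã]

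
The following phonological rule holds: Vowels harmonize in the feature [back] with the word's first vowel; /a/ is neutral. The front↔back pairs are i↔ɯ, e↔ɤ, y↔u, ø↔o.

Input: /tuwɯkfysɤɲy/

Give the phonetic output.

[tuwɯkfusɤɲu]

/y/ harmonizes with /u/ ([+back]) → [u]
/y/ harmonizes with /u/ ([+back]) → [u]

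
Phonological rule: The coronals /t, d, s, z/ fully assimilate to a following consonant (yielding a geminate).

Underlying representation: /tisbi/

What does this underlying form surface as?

/s/ before /b/ → [b] (total assimilation)

[tibbi]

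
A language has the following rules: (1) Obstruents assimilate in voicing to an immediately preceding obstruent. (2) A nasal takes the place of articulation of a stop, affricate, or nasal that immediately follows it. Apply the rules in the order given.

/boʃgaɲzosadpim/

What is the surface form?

Rule 1: /g/ after /ʃ/ (voiceless) → [k]
Rule 1: /p/ after /d/ (voiced) → [b]
After rule 1: boʃkaɲzosadbim
Rule 2: no segment meets the rule's conditions; no change.

[boʃkaɲzosadbim]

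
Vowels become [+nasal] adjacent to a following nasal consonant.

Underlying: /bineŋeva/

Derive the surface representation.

/i/ before nasal /n/ → [ĩ]
/e/ before nasal /ŋ/ → [ẽ]

[bĩnẽŋeva]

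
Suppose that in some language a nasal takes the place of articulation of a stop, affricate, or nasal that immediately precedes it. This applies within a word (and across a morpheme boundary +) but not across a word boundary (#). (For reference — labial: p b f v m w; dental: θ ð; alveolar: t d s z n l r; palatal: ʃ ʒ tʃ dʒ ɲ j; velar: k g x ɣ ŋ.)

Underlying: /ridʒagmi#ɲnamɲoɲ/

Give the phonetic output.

/m/ after /g/ (velar) → [ŋ]
/n/ after /ɲ/ (palatal) → [ɲ]
/ɲ/ after /m/ (labial) → [m]

[ridʒagŋi#ɲɲammoɲ]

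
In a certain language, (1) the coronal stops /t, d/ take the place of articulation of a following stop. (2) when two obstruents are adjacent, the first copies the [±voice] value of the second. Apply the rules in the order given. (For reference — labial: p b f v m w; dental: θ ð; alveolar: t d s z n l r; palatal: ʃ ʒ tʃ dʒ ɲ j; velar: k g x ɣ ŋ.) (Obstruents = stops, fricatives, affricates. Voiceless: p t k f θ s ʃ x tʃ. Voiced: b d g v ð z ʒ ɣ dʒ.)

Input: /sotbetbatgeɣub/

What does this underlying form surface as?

Rule 1: /t/ before /b/ (labial) → [p]
Rule 1: /t/ before /b/ (labial) → [p]
Rule 1: /t/ before /g/ (velar) → [k]
After rule 1: sopbepbakgeɣub
Rule 2: /p/ before /b/ (voiced) → [b]
Rule 2: /p/ before /b/ (voiced) → [b]
Rule 2: /k/ before /g/ (voiced) → [g]

[sobbebbaggeɣub]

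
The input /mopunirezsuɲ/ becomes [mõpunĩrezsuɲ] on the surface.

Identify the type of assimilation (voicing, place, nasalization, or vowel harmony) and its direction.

nasalization, progressive

/o/→[õ] /i/→[ĩ].
Each target copies a feature from the preceding segment, so the direction is progressive.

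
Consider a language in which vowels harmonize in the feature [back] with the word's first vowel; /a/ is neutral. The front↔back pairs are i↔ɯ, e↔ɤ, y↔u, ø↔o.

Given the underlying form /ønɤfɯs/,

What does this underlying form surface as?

[ønefis]

/ɤ/ harmonizes with /ø/ ([-back]) → [e]
/ɯ/ harmonizes with /ø/ ([-back]) → [i]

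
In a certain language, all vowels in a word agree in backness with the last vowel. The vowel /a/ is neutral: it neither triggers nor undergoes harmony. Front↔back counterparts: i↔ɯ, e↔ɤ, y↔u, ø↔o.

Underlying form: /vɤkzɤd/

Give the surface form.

[vɤkzɤd]

no segment meets the rule's conditions; no change.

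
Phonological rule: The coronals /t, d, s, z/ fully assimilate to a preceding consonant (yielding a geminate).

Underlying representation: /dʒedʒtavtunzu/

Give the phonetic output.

[dʒedʒdʒavvunnu]

/t/ after /dʒ/ → [dʒ] (total assimilation)
/t/ after /v/ → [v] (total assimilation)
/z/ after /n/ → [n] (total assimilation)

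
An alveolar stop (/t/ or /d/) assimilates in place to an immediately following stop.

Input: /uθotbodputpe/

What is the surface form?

[uθopbobpuppe]

/t/ before /b/ (labial) → [p]
/d/ before /p/ (labial) → [b]
/t/ before /p/ (labial) → [p]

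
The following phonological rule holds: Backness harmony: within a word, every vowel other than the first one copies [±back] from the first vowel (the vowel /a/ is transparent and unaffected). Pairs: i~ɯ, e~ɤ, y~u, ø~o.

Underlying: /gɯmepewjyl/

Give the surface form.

[gɯmɤpɤwjul]

/e/ harmonizes with /ɯ/ ([+back]) → [ɤ]
/e/ harmonizes with /ɯ/ ([+back]) → [ɤ]
/y/ harmonizes with /ɯ/ ([+back]) → [u]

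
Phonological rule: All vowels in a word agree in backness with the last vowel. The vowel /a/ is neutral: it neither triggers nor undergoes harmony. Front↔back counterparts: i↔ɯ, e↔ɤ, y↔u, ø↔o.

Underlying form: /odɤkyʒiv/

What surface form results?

/o/ harmonizes with /i/ ([-back]) → [ø]
/ɤ/ harmonizes with /i/ ([-back]) → [e]

[ødekyʒiv]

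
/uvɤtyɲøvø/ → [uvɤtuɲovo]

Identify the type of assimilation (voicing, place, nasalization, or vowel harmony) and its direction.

/y/→[u] /ø/→[o] /ø/→[o].
Vowels agree with the first vowel, so the harmony is progressive.

vowel harmony, progressive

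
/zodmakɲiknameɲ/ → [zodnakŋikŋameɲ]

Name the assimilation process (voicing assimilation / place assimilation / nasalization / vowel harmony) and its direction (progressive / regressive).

/m/→[n] /ɲ/→[ŋ] /n/→[ŋ].
Each target copies a feature from the preceding segment, so the direction is progressive.

place assimilation, progressive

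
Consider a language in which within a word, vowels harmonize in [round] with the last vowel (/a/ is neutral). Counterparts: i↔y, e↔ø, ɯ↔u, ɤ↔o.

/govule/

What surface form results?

[gɤvɯle]

/o/ harmonizes with /e/ ([-round]) → [ɤ]
/u/ harmonizes with /e/ ([-round]) → [ɯ]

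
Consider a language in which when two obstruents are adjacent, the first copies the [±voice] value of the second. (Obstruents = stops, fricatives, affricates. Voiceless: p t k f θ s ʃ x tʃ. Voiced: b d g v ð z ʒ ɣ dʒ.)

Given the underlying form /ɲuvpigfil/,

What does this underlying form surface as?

/v/ before /p/ (voiceless) → [f]
/g/ before /f/ (voiceless) → [k]

[ɲufpikfil]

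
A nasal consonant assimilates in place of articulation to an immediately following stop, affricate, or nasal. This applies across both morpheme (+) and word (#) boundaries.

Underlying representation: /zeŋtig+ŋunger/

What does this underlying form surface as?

/ŋ/ before /t/ (alveolar) → [n]
/n/ before /g/ (velar) → [ŋ]

[zentig+ŋuŋger]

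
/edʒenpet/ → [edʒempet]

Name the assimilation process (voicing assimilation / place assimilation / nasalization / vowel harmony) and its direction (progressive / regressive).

/n/→[m].
Each target copies a feature from the following segment, so the direction is regressive.

place assimilation, regressive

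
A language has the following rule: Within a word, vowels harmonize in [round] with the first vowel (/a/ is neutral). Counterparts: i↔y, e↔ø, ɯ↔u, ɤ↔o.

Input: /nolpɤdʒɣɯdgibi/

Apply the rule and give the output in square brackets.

[nolpodʒɣudgyby]

/ɤ/ harmonizes with /o/ ([+round]) → [o]
/ɯ/ harmonizes with /o/ ([+round]) → [u]
/i/ harmonizes with /o/ ([+round]) → [y]
/i/ harmonizes with /o/ ([+round]) → [y]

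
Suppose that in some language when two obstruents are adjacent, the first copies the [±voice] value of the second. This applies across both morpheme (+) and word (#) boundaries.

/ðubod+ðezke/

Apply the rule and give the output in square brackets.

[ðubod+ðeske]

/z/ before /k/ (voiceless) → [s]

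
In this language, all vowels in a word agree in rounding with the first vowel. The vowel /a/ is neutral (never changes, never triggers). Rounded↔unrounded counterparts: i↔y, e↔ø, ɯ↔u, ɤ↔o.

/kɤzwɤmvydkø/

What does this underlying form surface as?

[kɤzwɤmvidke]

/y/ harmonizes with /ɤ/ ([-round]) → [i]
/ø/ harmonizes with /ɤ/ ([-round]) → [e]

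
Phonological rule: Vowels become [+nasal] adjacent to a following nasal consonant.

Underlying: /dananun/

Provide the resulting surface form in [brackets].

[dãnãnũn]

/a/ before nasal /n/ → [ã]
/a/ before nasal /n/ → [ã]
/u/ before nasal /n/ → [ũ]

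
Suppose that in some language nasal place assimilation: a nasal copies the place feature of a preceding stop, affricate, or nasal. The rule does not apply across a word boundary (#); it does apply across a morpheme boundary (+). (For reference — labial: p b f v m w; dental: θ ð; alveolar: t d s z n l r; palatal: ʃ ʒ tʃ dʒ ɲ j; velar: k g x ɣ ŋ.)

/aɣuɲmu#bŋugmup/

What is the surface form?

[aɣuɲɲu#bmugŋup]

/m/ after /ɲ/ (palatal) → [ɲ]
/ŋ/ after /b/ (labial) → [m]
/m/ after /g/ (velar) → [ŋ]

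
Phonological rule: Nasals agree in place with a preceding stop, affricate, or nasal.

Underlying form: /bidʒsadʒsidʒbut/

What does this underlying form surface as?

no segment meets the rule's conditions; no change.

[bidʒsadʒsidʒbut]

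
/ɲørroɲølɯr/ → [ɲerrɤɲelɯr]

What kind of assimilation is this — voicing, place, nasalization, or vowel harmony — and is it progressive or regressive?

/ø/→[e] /o/→[ɤ] /ø/→[e].
Vowels agree with the last vowel, so the harmony is regressive.

vowel harmony, regressive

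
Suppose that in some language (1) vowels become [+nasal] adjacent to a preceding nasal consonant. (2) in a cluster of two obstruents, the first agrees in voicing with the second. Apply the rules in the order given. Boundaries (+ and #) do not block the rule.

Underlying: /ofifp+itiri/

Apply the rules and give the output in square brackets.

[ofifp+itiri]

Rule 1: no segment meets the rule's conditions; no change.
After rule 1: ofifp+itiri
Rule 2: no segment meets the rule's conditions; no change.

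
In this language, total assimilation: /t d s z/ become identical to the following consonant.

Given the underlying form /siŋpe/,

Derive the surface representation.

[siŋpe]

no segment meets the rule's conditions; no change.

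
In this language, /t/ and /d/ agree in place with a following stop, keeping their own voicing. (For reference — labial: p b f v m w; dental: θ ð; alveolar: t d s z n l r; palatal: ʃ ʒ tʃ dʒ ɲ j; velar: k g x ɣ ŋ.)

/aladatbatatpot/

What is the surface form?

[aladapbatappot]

/t/ before /b/ (labial) → [p]
/t/ before /p/ (labial) → [p]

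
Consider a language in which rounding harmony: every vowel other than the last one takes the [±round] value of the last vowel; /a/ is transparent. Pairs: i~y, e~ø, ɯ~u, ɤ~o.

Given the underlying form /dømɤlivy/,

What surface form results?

/ɤ/ harmonizes with /y/ ([+round]) → [o]
/i/ harmonizes with /y/ ([+round]) → [y]

[dømolyvy]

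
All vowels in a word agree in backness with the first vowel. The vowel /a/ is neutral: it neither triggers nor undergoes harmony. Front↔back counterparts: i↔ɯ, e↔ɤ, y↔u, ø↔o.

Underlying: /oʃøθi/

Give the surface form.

/ø/ harmonizes with /o/ ([+back]) → [o]
/i/ harmonizes with /o/ ([+back]) → [ɯ]

[oʃoθɯ]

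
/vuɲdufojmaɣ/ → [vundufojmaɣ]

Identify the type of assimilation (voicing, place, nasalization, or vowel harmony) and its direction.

/ɲ/→[n].
Each target copies a feature from the following segment, so the direction is regressive.

place assimilation, regressive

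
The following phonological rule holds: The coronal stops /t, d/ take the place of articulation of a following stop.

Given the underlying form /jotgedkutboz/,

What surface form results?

/t/ before /g/ (velar) → [k]
/d/ before /k/ (velar) → [g]
/t/ before /b/ (labial) → [p]

[jokgegkupboz]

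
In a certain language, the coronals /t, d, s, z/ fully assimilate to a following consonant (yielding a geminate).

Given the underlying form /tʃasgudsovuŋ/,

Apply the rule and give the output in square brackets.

[tʃaggussovuŋ]

/s/ before /g/ → [g] (total assimilation)
/d/ before /s/ → [s] (total assimilation)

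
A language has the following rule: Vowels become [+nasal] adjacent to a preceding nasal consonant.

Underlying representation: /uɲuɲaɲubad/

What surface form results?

/u/ after nasal /ɲ/ → [ũ]
/a/ after nasal /ɲ/ → [ã]
/u/ after nasal /ɲ/ → [ũ]

[uɲũɲãɲũbad]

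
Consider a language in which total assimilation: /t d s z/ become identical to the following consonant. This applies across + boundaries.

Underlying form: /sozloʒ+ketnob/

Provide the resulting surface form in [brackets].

/z/ before /l/ → [l] (total assimilation)
/t/ before /n/ → [n] (total assimilation)

[solloʒ+kennob]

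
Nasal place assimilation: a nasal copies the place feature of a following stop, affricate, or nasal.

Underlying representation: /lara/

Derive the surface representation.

[lara]

no segment meets the rule's conditions; no change.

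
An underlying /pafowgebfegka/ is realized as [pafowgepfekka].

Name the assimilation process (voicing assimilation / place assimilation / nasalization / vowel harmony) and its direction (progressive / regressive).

voicing assimilation, regressive

/b/→[p] /g/→[k].
Each target copies a feature from the following segment, so the direction is regressive.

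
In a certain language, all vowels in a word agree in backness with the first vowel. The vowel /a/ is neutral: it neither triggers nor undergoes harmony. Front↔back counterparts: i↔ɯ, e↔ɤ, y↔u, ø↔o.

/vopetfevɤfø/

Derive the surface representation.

/e/ harmonizes with /o/ ([+back]) → [ɤ]
/e/ harmonizes with /o/ ([+back]) → [ɤ]
/ø/ harmonizes with /o/ ([+back]) → [o]

[vopɤtfɤvɤfo]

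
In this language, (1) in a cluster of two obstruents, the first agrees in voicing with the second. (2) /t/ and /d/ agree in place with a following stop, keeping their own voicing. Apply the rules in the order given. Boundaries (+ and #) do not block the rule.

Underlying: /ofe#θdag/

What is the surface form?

Rule 1: /θ/ before /d/ (voiced) → [ð]
After rule 1: ofe#ðdag
Rule 2: no segment meets the rule's conditions; no change.

[ofe#ðdag]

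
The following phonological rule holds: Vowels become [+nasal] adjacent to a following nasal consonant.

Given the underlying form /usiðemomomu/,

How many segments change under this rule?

3

/e/ before nasal /m/ → [ẽ]
/o/ before nasal /m/ → [õ]
/o/ before nasal /m/ → [õ]
3 segments change.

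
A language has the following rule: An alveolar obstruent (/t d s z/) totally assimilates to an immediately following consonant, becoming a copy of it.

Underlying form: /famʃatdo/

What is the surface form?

[famʃaddo]

/t/ before /d/ → [d] (total assimilation)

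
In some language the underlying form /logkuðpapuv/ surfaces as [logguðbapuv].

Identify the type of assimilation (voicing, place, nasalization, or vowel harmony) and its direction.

/k/→[g] /p/→[b].
Each target copies a feature from the preceding segment, so the direction is progressive.

voicing assimilation, progressive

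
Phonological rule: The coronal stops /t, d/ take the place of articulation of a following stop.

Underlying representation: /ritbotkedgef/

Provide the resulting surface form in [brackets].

[ripbokkeggef]

/t/ before /b/ (labial) → [p]
/t/ before /k/ (velar) → [k]
/d/ before /g/ (velar) → [g]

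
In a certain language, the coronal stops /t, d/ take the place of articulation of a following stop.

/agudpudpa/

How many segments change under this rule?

2

/d/ before /p/ (labial) → [b]
/d/ before /p/ (labial) → [b]
2 segments change.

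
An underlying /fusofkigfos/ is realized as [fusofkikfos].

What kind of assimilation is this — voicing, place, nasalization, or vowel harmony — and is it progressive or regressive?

/g/→[k].
Each target copies a feature from the following segment, so the direction is regressive.

voicing assimilation, regressive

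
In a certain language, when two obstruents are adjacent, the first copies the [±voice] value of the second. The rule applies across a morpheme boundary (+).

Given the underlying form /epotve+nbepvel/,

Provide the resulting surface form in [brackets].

[epodve+nbebvel]

/t/ before /v/ (voiced) → [d]
/p/ before /v/ (voiced) → [b]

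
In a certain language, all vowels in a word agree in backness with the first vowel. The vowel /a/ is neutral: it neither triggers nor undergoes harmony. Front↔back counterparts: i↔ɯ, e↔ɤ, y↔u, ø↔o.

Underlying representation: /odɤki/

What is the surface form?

/i/ harmonizes with /o/ ([+back]) → [ɯ]

[odɤkɯ]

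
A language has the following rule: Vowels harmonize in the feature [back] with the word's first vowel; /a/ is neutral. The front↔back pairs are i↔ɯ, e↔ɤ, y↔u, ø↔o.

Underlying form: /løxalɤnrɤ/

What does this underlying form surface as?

/ɤ/ harmonizes with /ø/ ([-back]) → [e]
/ɤ/ harmonizes with /ø/ ([-back]) → [e]

[løxalenre]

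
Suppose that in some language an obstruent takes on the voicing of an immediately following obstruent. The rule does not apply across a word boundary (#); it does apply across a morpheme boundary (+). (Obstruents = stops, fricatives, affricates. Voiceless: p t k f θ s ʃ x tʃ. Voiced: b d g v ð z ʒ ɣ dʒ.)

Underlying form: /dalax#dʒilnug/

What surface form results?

[dalax#dʒilnug]

no segment meets the rule's conditions; no change.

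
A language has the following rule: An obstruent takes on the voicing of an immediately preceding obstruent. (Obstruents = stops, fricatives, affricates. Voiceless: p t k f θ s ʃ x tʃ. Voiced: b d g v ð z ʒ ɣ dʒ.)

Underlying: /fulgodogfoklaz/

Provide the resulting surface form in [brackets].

[fulgodogvoklaz]

/f/ after /g/ (voiced) → [v]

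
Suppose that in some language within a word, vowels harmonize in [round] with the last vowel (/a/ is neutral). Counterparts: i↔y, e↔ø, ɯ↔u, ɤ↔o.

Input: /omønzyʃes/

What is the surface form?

[ɤmenziʃes]

/o/ harmonizes with /e/ ([-round]) → [ɤ]
/ø/ harmonizes with /e/ ([-round]) → [e]
/y/ harmonizes with /e/ ([-round]) → [i]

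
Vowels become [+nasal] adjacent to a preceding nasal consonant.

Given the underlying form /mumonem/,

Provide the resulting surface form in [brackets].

[mũmõnẽm]

/u/ after nasal /m/ → [ũ]
/o/ after nasal /m/ → [õ]
/e/ after nasal /n/ → [ẽ]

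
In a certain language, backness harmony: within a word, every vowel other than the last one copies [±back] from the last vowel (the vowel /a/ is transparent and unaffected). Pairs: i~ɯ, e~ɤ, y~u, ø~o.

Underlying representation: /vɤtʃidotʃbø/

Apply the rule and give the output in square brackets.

[vetʃidøtʃbø]

/ɤ/ harmonizes with /ø/ ([-back]) → [e]
/o/ harmonizes with /ø/ ([-back]) → [ø]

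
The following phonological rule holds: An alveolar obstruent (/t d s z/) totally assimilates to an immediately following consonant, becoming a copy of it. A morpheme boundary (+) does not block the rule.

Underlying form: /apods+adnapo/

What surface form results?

[aposs+annapo]

/d/ before /s/ → [s] (total assimilation)
/d/ before /n/ → [n] (total assimilation)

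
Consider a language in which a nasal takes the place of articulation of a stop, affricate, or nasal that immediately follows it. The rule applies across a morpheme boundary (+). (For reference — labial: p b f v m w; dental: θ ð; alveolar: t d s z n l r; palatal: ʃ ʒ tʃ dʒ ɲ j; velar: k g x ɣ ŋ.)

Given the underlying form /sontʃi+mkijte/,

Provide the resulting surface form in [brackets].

[soɲtʃi+ŋkijte]

/n/ before /tʃ/ (palatal) → [ɲ]
/m/ before /k/ (velar) → [ŋ]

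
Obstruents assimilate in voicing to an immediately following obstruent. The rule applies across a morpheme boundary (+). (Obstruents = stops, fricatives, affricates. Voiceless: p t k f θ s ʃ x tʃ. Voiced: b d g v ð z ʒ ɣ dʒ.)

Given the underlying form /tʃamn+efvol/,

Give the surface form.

/f/ before /v/ (voiced) → [v]

[tʃamn+evvol]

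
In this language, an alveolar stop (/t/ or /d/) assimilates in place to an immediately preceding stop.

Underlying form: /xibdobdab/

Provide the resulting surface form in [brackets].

[xibbobbab]

/d/ after /b/ (labial) → [b]
/d/ after /b/ (labial) → [b]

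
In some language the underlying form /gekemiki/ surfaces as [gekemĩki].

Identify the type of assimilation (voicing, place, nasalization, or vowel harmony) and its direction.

nasalization, progressive

/i/→[ĩ].
Each target copies a feature from the preceding segment, so the direction is progressive.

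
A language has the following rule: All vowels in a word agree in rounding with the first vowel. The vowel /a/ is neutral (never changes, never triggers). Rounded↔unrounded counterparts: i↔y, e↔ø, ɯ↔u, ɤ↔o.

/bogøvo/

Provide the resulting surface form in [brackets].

no segment meets the rule's conditions; no change.

[bogøvo]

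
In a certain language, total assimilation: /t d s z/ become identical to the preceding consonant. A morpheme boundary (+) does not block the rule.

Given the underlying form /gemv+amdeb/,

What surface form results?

/d/ after /m/ → [m] (total assimilation)

[gemv+ammeb]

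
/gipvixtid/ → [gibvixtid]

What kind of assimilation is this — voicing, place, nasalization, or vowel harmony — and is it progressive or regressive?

voicing assimilation, regressive

/p/→[b].
Each target copies a feature from the following segment, so the direction is regressive.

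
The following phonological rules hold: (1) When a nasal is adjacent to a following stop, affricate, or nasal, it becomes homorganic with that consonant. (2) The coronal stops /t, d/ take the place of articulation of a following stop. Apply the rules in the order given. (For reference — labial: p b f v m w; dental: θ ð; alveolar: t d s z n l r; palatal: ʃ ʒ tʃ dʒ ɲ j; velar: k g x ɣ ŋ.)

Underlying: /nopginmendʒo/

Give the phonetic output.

Rule 1: /n/ before /m/ (labial) → [m]
Rule 1: /n/ before /dʒ/ (palatal) → [ɲ]
After rule 1: nopgimmeɲdʒo
Rule 2: no segment meets the rule's conditions; no change.

[nopgimmeɲdʒo]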